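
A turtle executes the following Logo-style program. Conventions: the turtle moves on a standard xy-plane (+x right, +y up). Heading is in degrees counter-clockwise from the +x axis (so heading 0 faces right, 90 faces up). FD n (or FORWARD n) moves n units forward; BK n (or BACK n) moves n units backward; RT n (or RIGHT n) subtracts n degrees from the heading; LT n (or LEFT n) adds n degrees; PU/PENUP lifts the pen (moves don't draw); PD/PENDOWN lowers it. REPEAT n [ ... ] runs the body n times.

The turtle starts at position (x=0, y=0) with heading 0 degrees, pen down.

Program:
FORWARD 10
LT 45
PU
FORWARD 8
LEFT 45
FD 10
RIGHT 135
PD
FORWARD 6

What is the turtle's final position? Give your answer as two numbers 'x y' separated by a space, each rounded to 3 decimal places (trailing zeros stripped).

Answer: 19.899 11.414

Derivation:
Executing turtle program step by step:
Start: pos=(0,0), heading=0, pen down
FD 10: (0,0) -> (10,0) [heading=0, draw]
LT 45: heading 0 -> 45
PU: pen up
FD 8: (10,0) -> (15.657,5.657) [heading=45, move]
LT 45: heading 45 -> 90
FD 10: (15.657,5.657) -> (15.657,15.657) [heading=90, move]
RT 135: heading 90 -> 315
PD: pen down
FD 6: (15.657,15.657) -> (19.899,11.414) [heading=315, draw]
Final: pos=(19.899,11.414), heading=315, 2 segment(s) drawn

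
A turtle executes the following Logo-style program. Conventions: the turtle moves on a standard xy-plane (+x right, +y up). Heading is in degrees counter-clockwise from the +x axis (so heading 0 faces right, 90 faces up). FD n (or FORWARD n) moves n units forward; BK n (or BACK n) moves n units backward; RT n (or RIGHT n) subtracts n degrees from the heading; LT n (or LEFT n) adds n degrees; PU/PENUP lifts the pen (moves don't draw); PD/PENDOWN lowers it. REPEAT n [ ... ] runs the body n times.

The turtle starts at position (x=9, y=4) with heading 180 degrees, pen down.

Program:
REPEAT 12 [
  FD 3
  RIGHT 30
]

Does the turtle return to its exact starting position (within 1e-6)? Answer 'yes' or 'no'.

Executing turtle program step by step:
Start: pos=(9,4), heading=180, pen down
REPEAT 12 [
  -- iteration 1/12 --
  FD 3: (9,4) -> (6,4) [heading=180, draw]
  RT 30: heading 180 -> 150
  -- iteration 2/12 --
  FD 3: (6,4) -> (3.402,5.5) [heading=150, draw]
  RT 30: heading 150 -> 120
  -- iteration 3/12 --
  FD 3: (3.402,5.5) -> (1.902,8.098) [heading=120, draw]
  RT 30: heading 120 -> 90
  -- iteration 4/12 --
  FD 3: (1.902,8.098) -> (1.902,11.098) [heading=90, draw]
  RT 30: heading 90 -> 60
  -- iteration 5/12 --
  FD 3: (1.902,11.098) -> (3.402,13.696) [heading=60, draw]
  RT 30: heading 60 -> 30
  -- iteration 6/12 --
  FD 3: (3.402,13.696) -> (6,15.196) [heading=30, draw]
  RT 30: heading 30 -> 0
  -- iteration 7/12 --
  FD 3: (6,15.196) -> (9,15.196) [heading=0, draw]
  RT 30: heading 0 -> 330
  -- iteration 8/12 --
  FD 3: (9,15.196) -> (11.598,13.696) [heading=330, draw]
  RT 30: heading 330 -> 300
  -- iteration 9/12 --
  FD 3: (11.598,13.696) -> (13.098,11.098) [heading=300, draw]
  RT 30: heading 300 -> 270
  -- iteration 10/12 --
  FD 3: (13.098,11.098) -> (13.098,8.098) [heading=270, draw]
  RT 30: heading 270 -> 240
  -- iteration 11/12 --
  FD 3: (13.098,8.098) -> (11.598,5.5) [heading=240, draw]
  RT 30: heading 240 -> 210
  -- iteration 12/12 --
  FD 3: (11.598,5.5) -> (9,4) [heading=210, draw]
  RT 30: heading 210 -> 180
]
Final: pos=(9,4), heading=180, 12 segment(s) drawn

Start position: (9, 4)
Final position: (9, 4)
Distance = 0; < 1e-6 -> CLOSED

Answer: yes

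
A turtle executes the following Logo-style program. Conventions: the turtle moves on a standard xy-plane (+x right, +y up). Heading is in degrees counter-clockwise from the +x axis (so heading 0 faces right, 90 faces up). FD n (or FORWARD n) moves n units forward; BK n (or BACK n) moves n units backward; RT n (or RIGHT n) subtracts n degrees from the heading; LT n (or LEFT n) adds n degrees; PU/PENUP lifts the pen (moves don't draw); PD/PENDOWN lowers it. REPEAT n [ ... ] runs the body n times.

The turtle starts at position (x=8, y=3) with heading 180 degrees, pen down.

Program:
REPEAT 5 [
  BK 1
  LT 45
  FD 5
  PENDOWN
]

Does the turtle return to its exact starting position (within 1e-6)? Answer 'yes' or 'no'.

Answer: no

Derivation:
Executing turtle program step by step:
Start: pos=(8,3), heading=180, pen down
REPEAT 5 [
  -- iteration 1/5 --
  BK 1: (8,3) -> (9,3) [heading=180, draw]
  LT 45: heading 180 -> 225
  FD 5: (9,3) -> (5.464,-0.536) [heading=225, draw]
  PD: pen down
  -- iteration 2/5 --
  BK 1: (5.464,-0.536) -> (6.172,0.172) [heading=225, draw]
  LT 45: heading 225 -> 270
  FD 5: (6.172,0.172) -> (6.172,-4.828) [heading=270, draw]
  PD: pen down
  -- iteration 3/5 --
  BK 1: (6.172,-4.828) -> (6.172,-3.828) [heading=270, draw]
  LT 45: heading 270 -> 315
  FD 5: (6.172,-3.828) -> (9.707,-7.364) [heading=315, draw]
  PD: pen down
  -- iteration 4/5 --
  BK 1: (9.707,-7.364) -> (9,-6.657) [heading=315, draw]
  LT 45: heading 315 -> 0
  FD 5: (9,-6.657) -> (14,-6.657) [heading=0, draw]
  PD: pen down
  -- iteration 5/5 --
  BK 1: (14,-6.657) -> (13,-6.657) [heading=0, draw]
  LT 45: heading 0 -> 45
  FD 5: (13,-6.657) -> (16.536,-3.121) [heading=45, draw]
  PD: pen down
]
Final: pos=(16.536,-3.121), heading=45, 10 segment(s) drawn

Start position: (8, 3)
Final position: (16.536, -3.121)
Distance = 10.504; >= 1e-6 -> NOT closed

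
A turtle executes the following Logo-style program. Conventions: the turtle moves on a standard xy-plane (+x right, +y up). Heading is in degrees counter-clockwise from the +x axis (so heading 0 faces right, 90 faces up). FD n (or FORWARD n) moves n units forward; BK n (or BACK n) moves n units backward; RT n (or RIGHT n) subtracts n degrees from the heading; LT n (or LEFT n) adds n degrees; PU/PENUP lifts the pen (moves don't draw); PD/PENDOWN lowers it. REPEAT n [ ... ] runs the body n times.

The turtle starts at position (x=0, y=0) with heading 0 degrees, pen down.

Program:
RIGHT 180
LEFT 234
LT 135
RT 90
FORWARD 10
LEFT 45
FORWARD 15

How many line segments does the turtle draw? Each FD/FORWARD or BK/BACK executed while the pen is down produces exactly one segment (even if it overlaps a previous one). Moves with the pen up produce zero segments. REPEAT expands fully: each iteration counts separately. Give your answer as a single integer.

Answer: 2

Derivation:
Executing turtle program step by step:
Start: pos=(0,0), heading=0, pen down
RT 180: heading 0 -> 180
LT 234: heading 180 -> 54
LT 135: heading 54 -> 189
RT 90: heading 189 -> 99
FD 10: (0,0) -> (-1.564,9.877) [heading=99, draw]
LT 45: heading 99 -> 144
FD 15: (-1.564,9.877) -> (-13.7,18.694) [heading=144, draw]
Final: pos=(-13.7,18.694), heading=144, 2 segment(s) drawn
Segments drawn: 2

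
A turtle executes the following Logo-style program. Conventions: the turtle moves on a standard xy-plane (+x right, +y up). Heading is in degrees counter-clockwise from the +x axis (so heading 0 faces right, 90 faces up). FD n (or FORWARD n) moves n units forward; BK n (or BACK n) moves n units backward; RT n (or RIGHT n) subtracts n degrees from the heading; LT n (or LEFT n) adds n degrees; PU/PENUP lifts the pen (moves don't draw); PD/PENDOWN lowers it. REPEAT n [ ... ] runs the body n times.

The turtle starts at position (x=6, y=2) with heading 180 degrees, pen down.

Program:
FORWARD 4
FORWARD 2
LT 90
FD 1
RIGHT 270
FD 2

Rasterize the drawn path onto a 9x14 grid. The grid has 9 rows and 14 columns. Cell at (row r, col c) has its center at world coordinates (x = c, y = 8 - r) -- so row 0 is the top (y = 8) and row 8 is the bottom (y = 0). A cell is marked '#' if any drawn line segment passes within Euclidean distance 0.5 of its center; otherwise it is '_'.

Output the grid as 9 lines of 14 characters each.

Answer: ______________
______________
______________
______________
______________
______________
#######_______
###___________
______________

Derivation:
Segment 0: (6,2) -> (2,2)
Segment 1: (2,2) -> (0,2)
Segment 2: (0,2) -> (-0,1)
Segment 3: (-0,1) -> (2,1)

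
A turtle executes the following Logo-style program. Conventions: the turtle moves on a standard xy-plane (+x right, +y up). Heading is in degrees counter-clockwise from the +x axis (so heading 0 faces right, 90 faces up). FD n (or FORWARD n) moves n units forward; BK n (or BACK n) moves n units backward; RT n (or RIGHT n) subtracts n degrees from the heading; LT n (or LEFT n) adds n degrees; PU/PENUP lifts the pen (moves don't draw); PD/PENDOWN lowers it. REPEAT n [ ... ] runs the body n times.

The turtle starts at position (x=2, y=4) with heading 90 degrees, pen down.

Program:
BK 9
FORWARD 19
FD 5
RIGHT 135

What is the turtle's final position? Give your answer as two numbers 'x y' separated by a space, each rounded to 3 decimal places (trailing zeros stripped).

Answer: 2 19

Derivation:
Executing turtle program step by step:
Start: pos=(2,4), heading=90, pen down
BK 9: (2,4) -> (2,-5) [heading=90, draw]
FD 19: (2,-5) -> (2,14) [heading=90, draw]
FD 5: (2,14) -> (2,19) [heading=90, draw]
RT 135: heading 90 -> 315
Final: pos=(2,19), heading=315, 3 segment(s) drawn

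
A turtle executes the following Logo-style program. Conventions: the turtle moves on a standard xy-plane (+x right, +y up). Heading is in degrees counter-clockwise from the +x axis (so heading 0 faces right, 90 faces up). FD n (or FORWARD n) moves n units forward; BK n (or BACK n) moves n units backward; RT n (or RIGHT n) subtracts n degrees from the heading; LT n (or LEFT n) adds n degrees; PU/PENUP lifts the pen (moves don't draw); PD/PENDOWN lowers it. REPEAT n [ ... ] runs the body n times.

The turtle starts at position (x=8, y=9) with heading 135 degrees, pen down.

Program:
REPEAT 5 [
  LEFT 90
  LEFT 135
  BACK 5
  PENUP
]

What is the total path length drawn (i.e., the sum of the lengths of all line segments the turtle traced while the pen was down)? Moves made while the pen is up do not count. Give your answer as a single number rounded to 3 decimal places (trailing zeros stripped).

Executing turtle program step by step:
Start: pos=(8,9), heading=135, pen down
REPEAT 5 [
  -- iteration 1/5 --
  LT 90: heading 135 -> 225
  LT 135: heading 225 -> 0
  BK 5: (8,9) -> (3,9) [heading=0, draw]
  PU: pen up
  -- iteration 2/5 --
  LT 90: heading 0 -> 90
  LT 135: heading 90 -> 225
  BK 5: (3,9) -> (6.536,12.536) [heading=225, move]
  PU: pen up
  -- iteration 3/5 --
  LT 90: heading 225 -> 315
  LT 135: heading 315 -> 90
  BK 5: (6.536,12.536) -> (6.536,7.536) [heading=90, move]
  PU: pen up
  -- iteration 4/5 --
  LT 90: heading 90 -> 180
  LT 135: heading 180 -> 315
  BK 5: (6.536,7.536) -> (3,11.071) [heading=315, move]
  PU: pen up
  -- iteration 5/5 --
  LT 90: heading 315 -> 45
  LT 135: heading 45 -> 180
  BK 5: (3,11.071) -> (8,11.071) [heading=180, move]
  PU: pen up
]
Final: pos=(8,11.071), heading=180, 1 segment(s) drawn

Segment lengths:
  seg 1: (8,9) -> (3,9), length = 5
Total = 5

Answer: 5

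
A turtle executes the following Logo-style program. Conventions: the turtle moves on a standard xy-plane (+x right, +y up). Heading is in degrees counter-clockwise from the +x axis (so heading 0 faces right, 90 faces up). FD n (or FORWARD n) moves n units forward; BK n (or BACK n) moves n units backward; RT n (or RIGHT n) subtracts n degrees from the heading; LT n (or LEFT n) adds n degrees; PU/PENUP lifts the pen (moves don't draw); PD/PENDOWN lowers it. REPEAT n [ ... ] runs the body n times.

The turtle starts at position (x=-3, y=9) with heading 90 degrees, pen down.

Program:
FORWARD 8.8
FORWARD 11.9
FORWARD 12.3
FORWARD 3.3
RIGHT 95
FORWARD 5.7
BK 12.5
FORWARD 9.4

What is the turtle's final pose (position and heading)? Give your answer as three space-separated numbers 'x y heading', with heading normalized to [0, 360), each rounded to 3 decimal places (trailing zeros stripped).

Answer: -0.41 45.073 355

Derivation:
Executing turtle program step by step:
Start: pos=(-3,9), heading=90, pen down
FD 8.8: (-3,9) -> (-3,17.8) [heading=90, draw]
FD 11.9: (-3,17.8) -> (-3,29.7) [heading=90, draw]
FD 12.3: (-3,29.7) -> (-3,42) [heading=90, draw]
FD 3.3: (-3,42) -> (-3,45.3) [heading=90, draw]
RT 95: heading 90 -> 355
FD 5.7: (-3,45.3) -> (2.678,44.803) [heading=355, draw]
BK 12.5: (2.678,44.803) -> (-9.774,45.893) [heading=355, draw]
FD 9.4: (-9.774,45.893) -> (-0.41,45.073) [heading=355, draw]
Final: pos=(-0.41,45.073), heading=355, 7 segment(s) drawn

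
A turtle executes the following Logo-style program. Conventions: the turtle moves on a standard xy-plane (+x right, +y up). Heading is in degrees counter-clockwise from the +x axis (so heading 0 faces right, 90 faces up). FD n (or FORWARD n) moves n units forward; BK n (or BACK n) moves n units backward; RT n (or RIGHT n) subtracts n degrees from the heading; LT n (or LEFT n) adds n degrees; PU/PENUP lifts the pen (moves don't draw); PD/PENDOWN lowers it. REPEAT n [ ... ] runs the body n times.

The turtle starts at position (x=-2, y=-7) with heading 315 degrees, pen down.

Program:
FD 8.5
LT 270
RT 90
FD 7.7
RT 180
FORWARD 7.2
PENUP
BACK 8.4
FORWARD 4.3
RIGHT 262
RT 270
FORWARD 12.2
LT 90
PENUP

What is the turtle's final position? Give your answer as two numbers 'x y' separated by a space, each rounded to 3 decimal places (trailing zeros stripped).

Executing turtle program step by step:
Start: pos=(-2,-7), heading=315, pen down
FD 8.5: (-2,-7) -> (4.01,-13.01) [heading=315, draw]
LT 270: heading 315 -> 225
RT 90: heading 225 -> 135
FD 7.7: (4.01,-13.01) -> (-1.434,-7.566) [heading=135, draw]
RT 180: heading 135 -> 315
FD 7.2: (-1.434,-7.566) -> (3.657,-12.657) [heading=315, draw]
PU: pen up
BK 8.4: (3.657,-12.657) -> (-2.283,-6.717) [heading=315, move]
FD 4.3: (-2.283,-6.717) -> (0.758,-9.758) [heading=315, move]
RT 262: heading 315 -> 53
RT 270: heading 53 -> 143
FD 12.2: (0.758,-9.758) -> (-8.986,-2.416) [heading=143, move]
LT 90: heading 143 -> 233
PU: pen up
Final: pos=(-8.986,-2.416), heading=233, 3 segment(s) drawn

Answer: -8.986 -2.416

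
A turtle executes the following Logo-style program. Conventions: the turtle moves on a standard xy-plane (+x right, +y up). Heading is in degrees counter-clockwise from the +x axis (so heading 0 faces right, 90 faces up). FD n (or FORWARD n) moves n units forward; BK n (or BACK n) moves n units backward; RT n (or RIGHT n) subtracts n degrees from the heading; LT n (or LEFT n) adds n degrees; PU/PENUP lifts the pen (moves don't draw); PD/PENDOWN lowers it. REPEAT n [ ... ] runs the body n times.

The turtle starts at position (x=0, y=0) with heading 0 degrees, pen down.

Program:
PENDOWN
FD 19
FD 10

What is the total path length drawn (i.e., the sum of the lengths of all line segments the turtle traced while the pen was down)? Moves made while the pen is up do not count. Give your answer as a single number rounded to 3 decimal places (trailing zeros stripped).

Answer: 29

Derivation:
Executing turtle program step by step:
Start: pos=(0,0), heading=0, pen down
PD: pen down
FD 19: (0,0) -> (19,0) [heading=0, draw]
FD 10: (19,0) -> (29,0) [heading=0, draw]
Final: pos=(29,0), heading=0, 2 segment(s) drawn

Segment lengths:
  seg 1: (0,0) -> (19,0), length = 19
  seg 2: (19,0) -> (29,0), length = 10
Total = 29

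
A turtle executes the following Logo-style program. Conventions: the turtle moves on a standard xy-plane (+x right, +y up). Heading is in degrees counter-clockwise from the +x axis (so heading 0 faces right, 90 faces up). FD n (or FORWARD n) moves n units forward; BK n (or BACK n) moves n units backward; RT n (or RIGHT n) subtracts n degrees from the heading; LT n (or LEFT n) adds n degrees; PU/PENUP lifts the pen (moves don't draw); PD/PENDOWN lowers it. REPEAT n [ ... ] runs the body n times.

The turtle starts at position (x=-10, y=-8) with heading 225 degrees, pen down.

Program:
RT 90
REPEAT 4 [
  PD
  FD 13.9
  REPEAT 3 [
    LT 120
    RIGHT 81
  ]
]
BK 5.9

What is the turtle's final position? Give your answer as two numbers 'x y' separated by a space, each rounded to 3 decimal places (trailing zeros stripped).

Answer: -15.887 7.286

Derivation:
Executing turtle program step by step:
Start: pos=(-10,-8), heading=225, pen down
RT 90: heading 225 -> 135
REPEAT 4 [
  -- iteration 1/4 --
  PD: pen down
  FD 13.9: (-10,-8) -> (-19.829,1.829) [heading=135, draw]
  REPEAT 3 [
    -- iteration 1/3 --
    LT 120: heading 135 -> 255
    RT 81: heading 255 -> 174
    -- iteration 2/3 --
    LT 120: heading 174 -> 294
    RT 81: heading 294 -> 213
    -- iteration 3/3 --
    LT 120: heading 213 -> 333
    RT 81: heading 333 -> 252
  ]
  -- iteration 2/4 --
  PD: pen down
  FD 13.9: (-19.829,1.829) -> (-24.124,-11.391) [heading=252, draw]
  REPEAT 3 [
    -- iteration 1/3 --
    LT 120: heading 252 -> 12
    RT 81: heading 12 -> 291
    -- iteration 2/3 --
    LT 120: heading 291 -> 51
    RT 81: heading 51 -> 330
    -- iteration 3/3 --
    LT 120: heading 330 -> 90
    RT 81: heading 90 -> 9
  ]
  -- iteration 3/4 --
  PD: pen down
  FD 13.9: (-24.124,-11.391) -> (-10.395,-9.216) [heading=9, draw]
  REPEAT 3 [
    -- iteration 1/3 --
    LT 120: heading 9 -> 129
    RT 81: heading 129 -> 48
    -- iteration 2/3 --
    LT 120: heading 48 -> 168
    RT 81: heading 168 -> 87
    -- iteration 3/3 --
    LT 120: heading 87 -> 207
    RT 81: heading 207 -> 126
  ]
  -- iteration 4/4 --
  PD: pen down
  FD 13.9: (-10.395,-9.216) -> (-18.565,2.029) [heading=126, draw]
  REPEAT 3 [
    -- iteration 1/3 --
    LT 120: heading 126 -> 246
    RT 81: heading 246 -> 165
    -- iteration 2/3 --
    LT 120: heading 165 -> 285
    RT 81: heading 285 -> 204
    -- iteration 3/3 --
    LT 120: heading 204 -> 324
    RT 81: heading 324 -> 243
  ]
]
BK 5.9: (-18.565,2.029) -> (-15.887,7.286) [heading=243, draw]
Final: pos=(-15.887,7.286), heading=243, 5 segment(s) drawn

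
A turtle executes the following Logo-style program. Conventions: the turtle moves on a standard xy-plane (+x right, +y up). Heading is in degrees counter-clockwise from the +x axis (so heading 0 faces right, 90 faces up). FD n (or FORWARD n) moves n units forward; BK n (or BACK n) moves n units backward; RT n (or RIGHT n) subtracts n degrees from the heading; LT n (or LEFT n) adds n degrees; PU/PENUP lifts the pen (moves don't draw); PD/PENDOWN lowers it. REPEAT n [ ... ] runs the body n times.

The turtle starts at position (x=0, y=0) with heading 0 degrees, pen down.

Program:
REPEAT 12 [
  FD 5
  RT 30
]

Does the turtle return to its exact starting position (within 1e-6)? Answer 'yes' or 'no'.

Executing turtle program step by step:
Start: pos=(0,0), heading=0, pen down
REPEAT 12 [
  -- iteration 1/12 --
  FD 5: (0,0) -> (5,0) [heading=0, draw]
  RT 30: heading 0 -> 330
  -- iteration 2/12 --
  FD 5: (5,0) -> (9.33,-2.5) [heading=330, draw]
  RT 30: heading 330 -> 300
  -- iteration 3/12 --
  FD 5: (9.33,-2.5) -> (11.83,-6.83) [heading=300, draw]
  RT 30: heading 300 -> 270
  -- iteration 4/12 --
  FD 5: (11.83,-6.83) -> (11.83,-11.83) [heading=270, draw]
  RT 30: heading 270 -> 240
  -- iteration 5/12 --
  FD 5: (11.83,-11.83) -> (9.33,-16.16) [heading=240, draw]
  RT 30: heading 240 -> 210
  -- iteration 6/12 --
  FD 5: (9.33,-16.16) -> (5,-18.66) [heading=210, draw]
  RT 30: heading 210 -> 180
  -- iteration 7/12 --
  FD 5: (5,-18.66) -> (0,-18.66) [heading=180, draw]
  RT 30: heading 180 -> 150
  -- iteration 8/12 --
  FD 5: (0,-18.66) -> (-4.33,-16.16) [heading=150, draw]
  RT 30: heading 150 -> 120
  -- iteration 9/12 --
  FD 5: (-4.33,-16.16) -> (-6.83,-11.83) [heading=120, draw]
  RT 30: heading 120 -> 90
  -- iteration 10/12 --
  FD 5: (-6.83,-11.83) -> (-6.83,-6.83) [heading=90, draw]
  RT 30: heading 90 -> 60
  -- iteration 11/12 --
  FD 5: (-6.83,-6.83) -> (-4.33,-2.5) [heading=60, draw]
  RT 30: heading 60 -> 30
  -- iteration 12/12 --
  FD 5: (-4.33,-2.5) -> (0,0) [heading=30, draw]
  RT 30: heading 30 -> 0
]
Final: pos=(0,0), heading=0, 12 segment(s) drawn

Start position: (0, 0)
Final position: (0, 0)
Distance = 0; < 1e-6 -> CLOSED

Answer: yes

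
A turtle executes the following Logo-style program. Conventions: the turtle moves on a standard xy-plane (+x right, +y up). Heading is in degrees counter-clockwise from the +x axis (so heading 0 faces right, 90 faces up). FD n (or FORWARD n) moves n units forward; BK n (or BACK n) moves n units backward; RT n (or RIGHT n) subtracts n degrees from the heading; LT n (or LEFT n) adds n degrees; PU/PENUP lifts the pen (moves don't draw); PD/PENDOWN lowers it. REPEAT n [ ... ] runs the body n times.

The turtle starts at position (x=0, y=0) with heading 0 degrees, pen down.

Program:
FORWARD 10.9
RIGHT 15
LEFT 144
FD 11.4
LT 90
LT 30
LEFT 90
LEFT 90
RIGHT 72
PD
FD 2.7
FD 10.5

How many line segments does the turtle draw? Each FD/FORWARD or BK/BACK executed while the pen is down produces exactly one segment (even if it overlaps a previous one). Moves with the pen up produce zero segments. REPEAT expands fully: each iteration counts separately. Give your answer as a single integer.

Executing turtle program step by step:
Start: pos=(0,0), heading=0, pen down
FD 10.9: (0,0) -> (10.9,0) [heading=0, draw]
RT 15: heading 0 -> 345
LT 144: heading 345 -> 129
FD 11.4: (10.9,0) -> (3.726,8.859) [heading=129, draw]
LT 90: heading 129 -> 219
LT 30: heading 219 -> 249
LT 90: heading 249 -> 339
LT 90: heading 339 -> 69
RT 72: heading 69 -> 357
PD: pen down
FD 2.7: (3.726,8.859) -> (6.422,8.718) [heading=357, draw]
FD 10.5: (6.422,8.718) -> (16.908,8.169) [heading=357, draw]
Final: pos=(16.908,8.169), heading=357, 4 segment(s) drawn
Segments drawn: 4

Answer: 4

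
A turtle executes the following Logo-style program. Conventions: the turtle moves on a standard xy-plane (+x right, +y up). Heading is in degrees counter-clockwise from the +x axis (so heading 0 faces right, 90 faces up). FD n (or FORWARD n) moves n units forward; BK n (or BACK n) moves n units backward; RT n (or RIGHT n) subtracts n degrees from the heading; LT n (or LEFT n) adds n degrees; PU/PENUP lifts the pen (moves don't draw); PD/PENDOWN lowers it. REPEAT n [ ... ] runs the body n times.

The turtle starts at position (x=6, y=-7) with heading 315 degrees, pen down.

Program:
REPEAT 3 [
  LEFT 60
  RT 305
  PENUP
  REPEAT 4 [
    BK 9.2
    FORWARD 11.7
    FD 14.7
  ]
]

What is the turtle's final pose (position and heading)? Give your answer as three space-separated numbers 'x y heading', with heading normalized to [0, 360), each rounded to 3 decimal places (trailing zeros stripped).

Answer: -4.607 -7.928 300

Derivation:
Executing turtle program step by step:
Start: pos=(6,-7), heading=315, pen down
REPEAT 3 [
  -- iteration 1/3 --
  LT 60: heading 315 -> 15
  RT 305: heading 15 -> 70
  PU: pen up
  REPEAT 4 [
    -- iteration 1/4 --
    BK 9.2: (6,-7) -> (2.853,-15.645) [heading=70, move]
    FD 11.7: (2.853,-15.645) -> (6.855,-4.651) [heading=70, move]
    FD 14.7: (6.855,-4.651) -> (11.883,9.163) [heading=70, move]
    -- iteration 2/4 --
    BK 9.2: (11.883,9.163) -> (8.736,0.518) [heading=70, move]
    FD 11.7: (8.736,0.518) -> (12.738,11.512) [heading=70, move]
    FD 14.7: (12.738,11.512) -> (17.765,25.325) [heading=70, move]
    -- iteration 3/4 --
    BK 9.2: (17.765,25.325) -> (14.619,16.68) [heading=70, move]
    FD 11.7: (14.619,16.68) -> (18.621,27.675) [heading=70, move]
    FD 14.7: (18.621,27.675) -> (23.648,41.488) [heading=70, move]
    -- iteration 4/4 --
    BK 9.2: (23.648,41.488) -> (20.502,32.843) [heading=70, move]
    FD 11.7: (20.502,32.843) -> (24.503,43.837) [heading=70, move]
    FD 14.7: (24.503,43.837) -> (29.531,57.651) [heading=70, move]
  ]
  -- iteration 2/3 --
  LT 60: heading 70 -> 130
  RT 305: heading 130 -> 185
  PU: pen up
  REPEAT 4 [
    -- iteration 1/4 --
    BK 9.2: (29.531,57.651) -> (38.696,58.453) [heading=185, move]
    FD 11.7: (38.696,58.453) -> (27.04,57.433) [heading=185, move]
    FD 14.7: (27.04,57.433) -> (12.396,56.152) [heading=185, move]
    -- iteration 2/4 --
    BK 9.2: (12.396,56.152) -> (21.561,56.954) [heading=185, move]
    FD 11.7: (21.561,56.954) -> (9.906,55.934) [heading=185, move]
    FD 14.7: (9.906,55.934) -> (-4.738,54.653) [heading=185, move]
    -- iteration 3/4 --
    BK 9.2: (-4.738,54.653) -> (4.427,55.455) [heading=185, move]
    FD 11.7: (4.427,55.455) -> (-7.229,54.435) [heading=185, move]
    FD 14.7: (-7.229,54.435) -> (-21.873,53.154) [heading=185, move]
    -- iteration 4/4 --
    BK 9.2: (-21.873,53.154) -> (-12.708,53.955) [heading=185, move]
    FD 11.7: (-12.708,53.955) -> (-24.363,52.936) [heading=185, move]
    FD 14.7: (-24.363,52.936) -> (-39.007,51.655) [heading=185, move]
  ]
  -- iteration 3/3 --
  LT 60: heading 185 -> 245
  RT 305: heading 245 -> 300
  PU: pen up
  REPEAT 4 [
    -- iteration 1/4 --
    BK 9.2: (-39.007,51.655) -> (-43.607,59.622) [heading=300, move]
    FD 11.7: (-43.607,59.622) -> (-37.757,49.489) [heading=300, move]
    FD 14.7: (-37.757,49.489) -> (-30.407,36.759) [heading=300, move]
    -- iteration 2/4 --
    BK 9.2: (-30.407,36.759) -> (-35.007,44.726) [heading=300, move]
    FD 11.7: (-35.007,44.726) -> (-29.157,34.594) [heading=300, move]
    FD 14.7: (-29.157,34.594) -> (-21.807,21.863) [heading=300, move]
    -- iteration 3/4 --
    BK 9.2: (-21.807,21.863) -> (-26.407,29.831) [heading=300, move]
    FD 11.7: (-26.407,29.831) -> (-20.557,19.698) [heading=300, move]
    FD 14.7: (-20.557,19.698) -> (-13.207,6.968) [heading=300, move]
    -- iteration 4/4 --
    BK 9.2: (-13.207,6.968) -> (-17.807,14.935) [heading=300, move]
    FD 11.7: (-17.807,14.935) -> (-11.957,4.803) [heading=300, move]
    FD 14.7: (-11.957,4.803) -> (-4.607,-7.928) [heading=300, move]
  ]
]
Final: pos=(-4.607,-7.928), heading=300, 0 segment(s) drawn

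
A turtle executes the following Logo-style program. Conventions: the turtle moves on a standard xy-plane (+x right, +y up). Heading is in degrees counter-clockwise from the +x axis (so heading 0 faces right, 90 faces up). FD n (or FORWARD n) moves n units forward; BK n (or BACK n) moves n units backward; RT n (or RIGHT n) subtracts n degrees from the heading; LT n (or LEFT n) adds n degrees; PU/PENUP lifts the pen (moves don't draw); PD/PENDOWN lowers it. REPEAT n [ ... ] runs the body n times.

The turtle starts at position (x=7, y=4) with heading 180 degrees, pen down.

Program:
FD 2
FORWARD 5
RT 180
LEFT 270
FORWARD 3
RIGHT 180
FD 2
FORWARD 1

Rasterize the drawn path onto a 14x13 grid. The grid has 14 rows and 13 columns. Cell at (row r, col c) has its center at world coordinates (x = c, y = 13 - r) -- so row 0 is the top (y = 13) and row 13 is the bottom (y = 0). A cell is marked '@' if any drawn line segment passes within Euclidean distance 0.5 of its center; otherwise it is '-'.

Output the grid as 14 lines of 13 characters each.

Segment 0: (7,4) -> (5,4)
Segment 1: (5,4) -> (0,4)
Segment 2: (0,4) -> (-0,1)
Segment 3: (-0,1) -> (-0,3)
Segment 4: (-0,3) -> (-0,4)

Answer: -------------
-------------
-------------
-------------
-------------
-------------
-------------
-------------
-------------
@@@@@@@@-----
@------------
@------------
@------------
-------------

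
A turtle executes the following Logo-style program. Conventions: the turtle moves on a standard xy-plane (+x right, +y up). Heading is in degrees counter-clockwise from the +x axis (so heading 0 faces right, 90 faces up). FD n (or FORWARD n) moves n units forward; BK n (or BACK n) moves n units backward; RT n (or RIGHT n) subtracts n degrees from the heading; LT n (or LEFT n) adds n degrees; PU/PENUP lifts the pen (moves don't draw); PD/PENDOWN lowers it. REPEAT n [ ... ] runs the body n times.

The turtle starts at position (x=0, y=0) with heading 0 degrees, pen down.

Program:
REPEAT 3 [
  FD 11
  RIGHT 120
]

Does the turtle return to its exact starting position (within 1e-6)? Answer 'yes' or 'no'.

Executing turtle program step by step:
Start: pos=(0,0), heading=0, pen down
REPEAT 3 [
  -- iteration 1/3 --
  FD 11: (0,0) -> (11,0) [heading=0, draw]
  RT 120: heading 0 -> 240
  -- iteration 2/3 --
  FD 11: (11,0) -> (5.5,-9.526) [heading=240, draw]
  RT 120: heading 240 -> 120
  -- iteration 3/3 --
  FD 11: (5.5,-9.526) -> (0,0) [heading=120, draw]
  RT 120: heading 120 -> 0
]
Final: pos=(0,0), heading=0, 3 segment(s) drawn

Start position: (0, 0)
Final position: (0, 0)
Distance = 0; < 1e-6 -> CLOSED

Answer: yes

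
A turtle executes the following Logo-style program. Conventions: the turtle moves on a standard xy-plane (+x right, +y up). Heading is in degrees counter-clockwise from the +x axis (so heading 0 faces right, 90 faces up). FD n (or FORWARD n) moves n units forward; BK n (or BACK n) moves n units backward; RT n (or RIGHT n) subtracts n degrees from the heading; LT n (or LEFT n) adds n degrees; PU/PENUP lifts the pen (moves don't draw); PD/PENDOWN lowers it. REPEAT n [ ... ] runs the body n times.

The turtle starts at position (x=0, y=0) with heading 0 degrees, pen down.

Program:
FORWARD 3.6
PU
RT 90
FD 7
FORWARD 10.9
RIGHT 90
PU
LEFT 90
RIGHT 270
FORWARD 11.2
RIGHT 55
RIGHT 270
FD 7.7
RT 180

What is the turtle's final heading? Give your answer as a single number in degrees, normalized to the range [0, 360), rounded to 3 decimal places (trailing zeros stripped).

Answer: 215

Derivation:
Executing turtle program step by step:
Start: pos=(0,0), heading=0, pen down
FD 3.6: (0,0) -> (3.6,0) [heading=0, draw]
PU: pen up
RT 90: heading 0 -> 270
FD 7: (3.6,0) -> (3.6,-7) [heading=270, move]
FD 10.9: (3.6,-7) -> (3.6,-17.9) [heading=270, move]
RT 90: heading 270 -> 180
PU: pen up
LT 90: heading 180 -> 270
RT 270: heading 270 -> 0
FD 11.2: (3.6,-17.9) -> (14.8,-17.9) [heading=0, move]
RT 55: heading 0 -> 305
RT 270: heading 305 -> 35
FD 7.7: (14.8,-17.9) -> (21.107,-13.483) [heading=35, move]
RT 180: heading 35 -> 215
Final: pos=(21.107,-13.483), heading=215, 1 segment(s) drawn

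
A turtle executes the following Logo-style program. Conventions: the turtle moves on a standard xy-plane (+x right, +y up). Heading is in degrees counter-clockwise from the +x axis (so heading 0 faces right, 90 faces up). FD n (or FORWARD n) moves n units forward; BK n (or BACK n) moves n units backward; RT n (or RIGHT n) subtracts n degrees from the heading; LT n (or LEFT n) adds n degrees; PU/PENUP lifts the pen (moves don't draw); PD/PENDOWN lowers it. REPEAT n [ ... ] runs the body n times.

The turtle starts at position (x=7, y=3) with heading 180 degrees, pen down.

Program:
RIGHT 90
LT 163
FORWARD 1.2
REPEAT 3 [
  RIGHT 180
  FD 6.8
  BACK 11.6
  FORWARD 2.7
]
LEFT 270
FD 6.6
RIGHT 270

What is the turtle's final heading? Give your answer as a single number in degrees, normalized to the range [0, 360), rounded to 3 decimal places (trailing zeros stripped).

Answer: 73

Derivation:
Executing turtle program step by step:
Start: pos=(7,3), heading=180, pen down
RT 90: heading 180 -> 90
LT 163: heading 90 -> 253
FD 1.2: (7,3) -> (6.649,1.852) [heading=253, draw]
REPEAT 3 [
  -- iteration 1/3 --
  RT 180: heading 253 -> 73
  FD 6.8: (6.649,1.852) -> (8.637,8.355) [heading=73, draw]
  BK 11.6: (8.637,8.355) -> (5.246,-2.738) [heading=73, draw]
  FD 2.7: (5.246,-2.738) -> (6.035,-0.156) [heading=73, draw]
  -- iteration 2/3 --
  RT 180: heading 73 -> 253
  FD 6.8: (6.035,-0.156) -> (4.047,-6.659) [heading=253, draw]
  BK 11.6: (4.047,-6.659) -> (7.439,4.434) [heading=253, draw]
  FD 2.7: (7.439,4.434) -> (6.649,1.852) [heading=253, draw]
  -- iteration 3/3 --
  RT 180: heading 253 -> 73
  FD 6.8: (6.649,1.852) -> (8.637,8.355) [heading=73, draw]
  BK 11.6: (8.637,8.355) -> (5.246,-2.738) [heading=73, draw]
  FD 2.7: (5.246,-2.738) -> (6.035,-0.156) [heading=73, draw]
]
LT 270: heading 73 -> 343
FD 6.6: (6.035,-0.156) -> (12.347,-2.085) [heading=343, draw]
RT 270: heading 343 -> 73
Final: pos=(12.347,-2.085), heading=73, 11 segment(s) drawn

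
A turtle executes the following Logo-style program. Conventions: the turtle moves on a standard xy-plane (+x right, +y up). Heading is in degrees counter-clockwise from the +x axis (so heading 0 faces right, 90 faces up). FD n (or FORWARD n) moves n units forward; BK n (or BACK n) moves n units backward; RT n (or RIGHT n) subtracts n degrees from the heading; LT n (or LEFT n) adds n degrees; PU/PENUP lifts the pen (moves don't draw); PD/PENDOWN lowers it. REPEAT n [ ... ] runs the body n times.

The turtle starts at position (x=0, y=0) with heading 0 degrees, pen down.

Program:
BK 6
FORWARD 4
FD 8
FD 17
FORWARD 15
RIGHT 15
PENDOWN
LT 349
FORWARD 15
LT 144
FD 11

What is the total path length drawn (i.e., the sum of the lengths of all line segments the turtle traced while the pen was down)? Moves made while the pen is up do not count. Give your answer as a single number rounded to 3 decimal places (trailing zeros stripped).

Executing turtle program step by step:
Start: pos=(0,0), heading=0, pen down
BK 6: (0,0) -> (-6,0) [heading=0, draw]
FD 4: (-6,0) -> (-2,0) [heading=0, draw]
FD 8: (-2,0) -> (6,0) [heading=0, draw]
FD 17: (6,0) -> (23,0) [heading=0, draw]
FD 15: (23,0) -> (38,0) [heading=0, draw]
RT 15: heading 0 -> 345
PD: pen down
LT 349: heading 345 -> 334
FD 15: (38,0) -> (51.482,-6.576) [heading=334, draw]
LT 144: heading 334 -> 118
FD 11: (51.482,-6.576) -> (46.318,3.137) [heading=118, draw]
Final: pos=(46.318,3.137), heading=118, 7 segment(s) drawn

Segment lengths:
  seg 1: (0,0) -> (-6,0), length = 6
  seg 2: (-6,0) -> (-2,0), length = 4
  seg 3: (-2,0) -> (6,0), length = 8
  seg 4: (6,0) -> (23,0), length = 17
  seg 5: (23,0) -> (38,0), length = 15
  seg 6: (38,0) -> (51.482,-6.576), length = 15
  seg 7: (51.482,-6.576) -> (46.318,3.137), length = 11
Total = 76

Answer: 76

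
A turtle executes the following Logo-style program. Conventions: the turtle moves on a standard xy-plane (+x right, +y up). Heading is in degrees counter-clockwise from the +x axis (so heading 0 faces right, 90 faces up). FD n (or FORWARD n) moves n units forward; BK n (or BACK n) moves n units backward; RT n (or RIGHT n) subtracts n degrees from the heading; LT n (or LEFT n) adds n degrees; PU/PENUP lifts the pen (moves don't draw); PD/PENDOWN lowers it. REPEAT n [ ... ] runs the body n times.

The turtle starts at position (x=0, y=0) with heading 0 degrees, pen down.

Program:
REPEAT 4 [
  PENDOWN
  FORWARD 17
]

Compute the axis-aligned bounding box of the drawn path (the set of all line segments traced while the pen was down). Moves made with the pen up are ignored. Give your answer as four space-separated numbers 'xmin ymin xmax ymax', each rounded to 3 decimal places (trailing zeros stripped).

Executing turtle program step by step:
Start: pos=(0,0), heading=0, pen down
REPEAT 4 [
  -- iteration 1/4 --
  PD: pen down
  FD 17: (0,0) -> (17,0) [heading=0, draw]
  -- iteration 2/4 --
  PD: pen down
  FD 17: (17,0) -> (34,0) [heading=0, draw]
  -- iteration 3/4 --
  PD: pen down
  FD 17: (34,0) -> (51,0) [heading=0, draw]
  -- iteration 4/4 --
  PD: pen down
  FD 17: (51,0) -> (68,0) [heading=0, draw]
]
Final: pos=(68,0), heading=0, 4 segment(s) drawn

Segment endpoints: x in {0, 17, 34, 51, 68}, y in {0}
xmin=0, ymin=0, xmax=68, ymax=0

Answer: 0 0 68 0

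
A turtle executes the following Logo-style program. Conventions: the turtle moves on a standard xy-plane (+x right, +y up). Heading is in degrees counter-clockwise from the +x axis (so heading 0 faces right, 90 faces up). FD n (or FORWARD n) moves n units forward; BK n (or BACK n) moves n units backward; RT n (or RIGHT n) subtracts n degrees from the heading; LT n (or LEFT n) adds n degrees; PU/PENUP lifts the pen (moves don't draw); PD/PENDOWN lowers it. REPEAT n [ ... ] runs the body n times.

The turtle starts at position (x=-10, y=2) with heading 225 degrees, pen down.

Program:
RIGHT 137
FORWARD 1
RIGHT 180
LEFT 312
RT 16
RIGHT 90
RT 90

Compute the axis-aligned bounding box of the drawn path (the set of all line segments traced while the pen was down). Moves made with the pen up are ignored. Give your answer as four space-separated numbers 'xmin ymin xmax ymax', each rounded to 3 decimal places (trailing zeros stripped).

Answer: -10 2 -9.965 2.999

Derivation:
Executing turtle program step by step:
Start: pos=(-10,2), heading=225, pen down
RT 137: heading 225 -> 88
FD 1: (-10,2) -> (-9.965,2.999) [heading=88, draw]
RT 180: heading 88 -> 268
LT 312: heading 268 -> 220
RT 16: heading 220 -> 204
RT 90: heading 204 -> 114
RT 90: heading 114 -> 24
Final: pos=(-9.965,2.999), heading=24, 1 segment(s) drawn

Segment endpoints: x in {-10, -9.965}, y in {2, 2.999}
xmin=-10, ymin=2, xmax=-9.965, ymax=2.999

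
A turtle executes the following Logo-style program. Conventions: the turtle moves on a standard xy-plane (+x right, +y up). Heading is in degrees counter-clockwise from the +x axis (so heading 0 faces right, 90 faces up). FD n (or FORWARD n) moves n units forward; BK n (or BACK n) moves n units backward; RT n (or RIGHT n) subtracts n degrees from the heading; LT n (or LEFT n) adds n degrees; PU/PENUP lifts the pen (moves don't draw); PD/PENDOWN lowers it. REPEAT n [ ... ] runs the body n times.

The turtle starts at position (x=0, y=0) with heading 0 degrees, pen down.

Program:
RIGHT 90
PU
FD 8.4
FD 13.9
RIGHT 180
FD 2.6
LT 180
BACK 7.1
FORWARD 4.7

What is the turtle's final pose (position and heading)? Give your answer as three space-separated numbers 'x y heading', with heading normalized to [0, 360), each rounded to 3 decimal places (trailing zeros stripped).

Answer: 0 -17.3 270

Derivation:
Executing turtle program step by step:
Start: pos=(0,0), heading=0, pen down
RT 90: heading 0 -> 270
PU: pen up
FD 8.4: (0,0) -> (0,-8.4) [heading=270, move]
FD 13.9: (0,-8.4) -> (0,-22.3) [heading=270, move]
RT 180: heading 270 -> 90
FD 2.6: (0,-22.3) -> (0,-19.7) [heading=90, move]
LT 180: heading 90 -> 270
BK 7.1: (0,-19.7) -> (0,-12.6) [heading=270, move]
FD 4.7: (0,-12.6) -> (0,-17.3) [heading=270, move]
Final: pos=(0,-17.3), heading=270, 0 segment(s) drawn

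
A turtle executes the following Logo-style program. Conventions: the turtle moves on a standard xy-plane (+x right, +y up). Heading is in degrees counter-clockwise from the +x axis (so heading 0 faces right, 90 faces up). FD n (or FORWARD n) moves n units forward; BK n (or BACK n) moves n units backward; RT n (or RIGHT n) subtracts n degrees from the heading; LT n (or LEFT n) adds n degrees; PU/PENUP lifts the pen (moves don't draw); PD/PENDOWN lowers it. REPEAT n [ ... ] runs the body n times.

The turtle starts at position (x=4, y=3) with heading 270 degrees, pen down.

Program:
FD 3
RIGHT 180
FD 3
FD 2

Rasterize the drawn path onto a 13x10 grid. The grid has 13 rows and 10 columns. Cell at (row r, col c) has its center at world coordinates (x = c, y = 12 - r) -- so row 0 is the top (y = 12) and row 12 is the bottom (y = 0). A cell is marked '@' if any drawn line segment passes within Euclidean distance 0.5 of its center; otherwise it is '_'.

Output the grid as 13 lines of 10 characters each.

Answer: __________
__________
__________
__________
__________
__________
__________
____@_____
____@_____
____@_____
____@_____
____@_____
____@_____

Derivation:
Segment 0: (4,3) -> (4,0)
Segment 1: (4,0) -> (4,3)
Segment 2: (4,3) -> (4,5)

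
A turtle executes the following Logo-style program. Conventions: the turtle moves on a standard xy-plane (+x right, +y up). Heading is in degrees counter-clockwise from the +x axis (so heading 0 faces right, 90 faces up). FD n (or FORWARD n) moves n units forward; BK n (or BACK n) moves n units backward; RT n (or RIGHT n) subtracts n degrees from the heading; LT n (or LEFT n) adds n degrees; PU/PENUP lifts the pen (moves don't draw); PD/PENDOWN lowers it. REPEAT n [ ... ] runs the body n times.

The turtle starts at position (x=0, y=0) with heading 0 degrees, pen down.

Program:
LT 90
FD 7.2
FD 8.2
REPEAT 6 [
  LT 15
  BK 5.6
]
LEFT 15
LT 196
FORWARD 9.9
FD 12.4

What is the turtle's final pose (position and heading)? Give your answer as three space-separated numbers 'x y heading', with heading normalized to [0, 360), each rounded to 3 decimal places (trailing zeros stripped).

Answer: 43.183 8.417 31

Derivation:
Executing turtle program step by step:
Start: pos=(0,0), heading=0, pen down
LT 90: heading 0 -> 90
FD 7.2: (0,0) -> (0,7.2) [heading=90, draw]
FD 8.2: (0,7.2) -> (0,15.4) [heading=90, draw]
REPEAT 6 [
  -- iteration 1/6 --
  LT 15: heading 90 -> 105
  BK 5.6: (0,15.4) -> (1.449,9.991) [heading=105, draw]
  -- iteration 2/6 --
  LT 15: heading 105 -> 120
  BK 5.6: (1.449,9.991) -> (4.249,5.141) [heading=120, draw]
  -- iteration 3/6 --
  LT 15: heading 120 -> 135
  BK 5.6: (4.249,5.141) -> (8.209,1.181) [heading=135, draw]
  -- iteration 4/6 --
  LT 15: heading 135 -> 150
  BK 5.6: (8.209,1.181) -> (13.059,-1.619) [heading=150, draw]
  -- iteration 5/6 --
  LT 15: heading 150 -> 165
  BK 5.6: (13.059,-1.619) -> (18.468,-3.068) [heading=165, draw]
  -- iteration 6/6 --
  LT 15: heading 165 -> 180
  BK 5.6: (18.468,-3.068) -> (24.068,-3.068) [heading=180, draw]
]
LT 15: heading 180 -> 195
LT 196: heading 195 -> 31
FD 9.9: (24.068,-3.068) -> (32.554,2.031) [heading=31, draw]
FD 12.4: (32.554,2.031) -> (43.183,8.417) [heading=31, draw]
Final: pos=(43.183,8.417), heading=31, 10 segment(s) drawn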